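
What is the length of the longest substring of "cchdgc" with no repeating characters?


Input: "cchdgc"
Sliding window (track last position of each char):
  Position 0 ('c'): window [0,0] length 1 -- new best
  Position 1 ('c'): repeat (last at 0), move window start to 1
  Position 1 ('c'): window [1,1] length 1
  Position 2 ('h'): window [1,2] length 2 -- new best
  Position 3 ('d'): window [1,3] length 3 -- new best
  Position 4 ('g'): window [1,4] length 4 -- new best
  Position 5 ('c'): repeat (last at 1), move window start to 2
  Position 5 ('c'): window [2,5] length 4
Longest substring with no repeats: "chdg" with length 4

4


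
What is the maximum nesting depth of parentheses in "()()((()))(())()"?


Input: "()()((()))(())()"
Tracking depth:
  Position 0 '(': depth becomes 1
  Position 1 ')': depth becomes 0
  Position 2 '(': depth becomes 1
  Position 3 ')': depth becomes 0
  Position 4 '(': depth becomes 1
  Position 5 '(': depth becomes 2
  Position 6 '(': depth becomes 3
  Position 7 ')': depth becomes 2
  Position 8 ')': depth becomes 1
  Position 9 ')': depth becomes 0
  Position 10 '(': depth becomes 1
  Position 11 '(': depth becomes 2
  Position 12 ')': depth becomes 1
  Position 13 ')': depth becomes 0
  Position 14 '(': depth becomes 1
  Position 15 ')': depth becomes 0
Maximum depth reached: 3

3


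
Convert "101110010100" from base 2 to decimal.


Input: "101110010100" in base 2
Positional expansion:
  Digit '1' (value 1) x 2^11 = 2048
  Digit '0' (value 0) x 2^10 = 0
  Digit '1' (value 1) x 2^9 = 512
  Digit '1' (value 1) x 2^8 = 256
  Digit '1' (value 1) x 2^7 = 128
  Digit '0' (value 0) x 2^6 = 0
  Digit '0' (value 0) x 2^5 = 0
  Digit '1' (value 1) x 2^4 = 16
  Digit '0' (value 0) x 2^3 = 0
  Digit '1' (value 1) x 2^2 = 4
  Digit '0' (value 0) x 2^1 = 0
  Digit '0' (value 0) x 2^0 = 0
Sum = 2964

2964


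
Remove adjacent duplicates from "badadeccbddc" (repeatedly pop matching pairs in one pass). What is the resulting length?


Input: badadeccbddc
Stack-based adjacent duplicate removal:
  Read 'b': push. Stack: b
  Read 'a': push. Stack: ba
  Read 'd': push. Stack: bad
  Read 'a': push. Stack: bada
  Read 'd': push. Stack: badad
  Read 'e': push. Stack: badade
  Read 'c': push. Stack: badadec
  Read 'c': matches stack top 'c' => pop. Stack: badade
  Read 'b': push. Stack: badadeb
  Read 'd': push. Stack: badadebd
  Read 'd': matches stack top 'd' => pop. Stack: badadeb
  Read 'c': push. Stack: badadebc
Final stack: "badadebc" (length 8)

8


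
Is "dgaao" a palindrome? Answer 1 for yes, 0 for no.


Input: dgaao
Reversed: oaagd
  Compare pos 0 ('d') with pos 4 ('o'): MISMATCH
  Compare pos 1 ('g') with pos 3 ('a'): MISMATCH
Result: not a palindrome

0


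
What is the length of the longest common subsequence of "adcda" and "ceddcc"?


LCS of "adcda" and "ceddcc"
DP table:
           c    e    d    d    c    c
      0    0    0    0    0    0    0
  a   0    0    0    0    0    0    0
  d   0    0    0    1    1    1    1
  c   0    1    1    1    1    2    2
  d   0    1    1    2    2    2    2
  a   0    1    1    2    2    2    2
LCS length = dp[5][6] = 2

2


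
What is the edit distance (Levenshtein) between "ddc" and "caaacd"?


Computing edit distance: "ddc" -> "caaacd"
DP table:
           c    a    a    a    c    d
      0    1    2    3    4    5    6
  d   1    1    2    3    4    5    5
  d   2    2    2    3    4    5    5
  c   3    2    3    3    4    4    5
Edit distance = dp[3][6] = 5

5


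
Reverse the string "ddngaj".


Input: ddngaj
Reading characters right to left:
  Position 5: 'j'
  Position 4: 'a'
  Position 3: 'g'
  Position 2: 'n'
  Position 1: 'd'
  Position 0: 'd'
Reversed: jagndd

jagndd


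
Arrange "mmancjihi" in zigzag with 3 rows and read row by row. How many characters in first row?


Zigzag "mmancjihi" into 3 rows:
Placing characters:
  'm' => row 0
  'm' => row 1
  'a' => row 2
  'n' => row 1
  'c' => row 0
  'j' => row 1
  'i' => row 2
  'h' => row 1
  'i' => row 0
Rows:
  Row 0: "mci"
  Row 1: "mnjh"
  Row 2: "ai"
First row length: 3

3


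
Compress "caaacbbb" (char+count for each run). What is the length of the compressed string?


Input: caaacbbb
Runs:
  'c' x 1 => "c1"
  'a' x 3 => "a3"
  'c' x 1 => "c1"
  'b' x 3 => "b3"
Compressed: "c1a3c1b3"
Compressed length: 8

8


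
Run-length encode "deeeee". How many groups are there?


Input: deeeee
Scanning for consecutive runs:
  Group 1: 'd' x 1 (positions 0-0)
  Group 2: 'e' x 5 (positions 1-5)
Total groups: 2

2


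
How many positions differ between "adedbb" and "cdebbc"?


Comparing "adedbb" and "cdebbc" position by position:
  Position 0: 'a' vs 'c' => DIFFER
  Position 1: 'd' vs 'd' => same
  Position 2: 'e' vs 'e' => same
  Position 3: 'd' vs 'b' => DIFFER
  Position 4: 'b' vs 'b' => same
  Position 5: 'b' vs 'c' => DIFFER
Positions that differ: 3

3


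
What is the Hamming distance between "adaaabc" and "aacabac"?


Comparing "adaaabc" and "aacabac" position by position:
  Position 0: 'a' vs 'a' => same
  Position 1: 'd' vs 'a' => differ
  Position 2: 'a' vs 'c' => differ
  Position 3: 'a' vs 'a' => same
  Position 4: 'a' vs 'b' => differ
  Position 5: 'b' vs 'a' => differ
  Position 6: 'c' vs 'c' => same
Total differences (Hamming distance): 4

4


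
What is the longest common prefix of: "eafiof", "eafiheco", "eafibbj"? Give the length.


Words: eafiof, eafiheco, eafibbj
  Position 0: all 'e' => match
  Position 1: all 'a' => match
  Position 2: all 'f' => match
  Position 3: all 'i' => match
  Position 4: ('o', 'h', 'b') => mismatch, stop
LCP = "eafi" (length 4)

4


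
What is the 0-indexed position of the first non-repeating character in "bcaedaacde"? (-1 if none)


Input: bcaedaacde
Character frequencies:
  'a': 3
  'b': 1
  'c': 2
  'd': 2
  'e': 2
Scanning left to right for freq == 1:
  Position 0 ('b'): unique! => answer = 0

0


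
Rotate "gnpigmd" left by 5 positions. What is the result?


Input: "gnpigmd", rotate left by 5
First 5 characters: "gnpig"
Remaining characters: "md"
Concatenate remaining + first: "md" + "gnpig" = "mdgnpig"

mdgnpig


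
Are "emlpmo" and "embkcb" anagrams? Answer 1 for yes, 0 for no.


Strings: "emlpmo", "embkcb"
Sorted first:  elmmop
Sorted second: bbcekm
Differ at position 0: 'e' vs 'b' => not anagrams

0


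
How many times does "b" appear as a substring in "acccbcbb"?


Searching for "b" in "acccbcbb"
Scanning each position:
  Position 0: "a" => no
  Position 1: "c" => no
  Position 2: "c" => no
  Position 3: "c" => no
  Position 4: "b" => MATCH
  Position 5: "c" => no
  Position 6: "b" => MATCH
  Position 7: "b" => MATCH
Total occurrences: 3

3


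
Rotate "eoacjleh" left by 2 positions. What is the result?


Input: "eoacjleh", rotate left by 2
First 2 characters: "eo"
Remaining characters: "acjleh"
Concatenate remaining + first: "acjleh" + "eo" = "acjleheo"

acjleheo


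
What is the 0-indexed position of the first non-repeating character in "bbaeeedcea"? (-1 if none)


Input: bbaeeedcea
Character frequencies:
  'a': 2
  'b': 2
  'c': 1
  'd': 1
  'e': 4
Scanning left to right for freq == 1:
  Position 0 ('b'): freq=2, skip
  Position 1 ('b'): freq=2, skip
  Position 2 ('a'): freq=2, skip
  Position 3 ('e'): freq=4, skip
  Position 4 ('e'): freq=4, skip
  Position 5 ('e'): freq=4, skip
  Position 6 ('d'): unique! => answer = 6

6


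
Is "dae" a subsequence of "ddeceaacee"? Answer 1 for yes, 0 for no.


Check if "dae" is a subsequence of "ddeceaacee"
Greedy scan:
  Position 0 ('d'): matches sub[0] = 'd'
  Position 1 ('d'): no match needed
  Position 2 ('e'): no match needed
  Position 3 ('c'): no match needed
  Position 4 ('e'): no match needed
  Position 5 ('a'): matches sub[1] = 'a'
  Position 6 ('a'): no match needed
  Position 7 ('c'): no match needed
  Position 8 ('e'): matches sub[2] = 'e'
  Position 9 ('e'): no match needed
All 3 characters matched => is a subsequence

1


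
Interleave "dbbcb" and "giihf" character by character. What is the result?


Interleaving "dbbcb" and "giihf":
  Position 0: 'd' from first, 'g' from second => "dg"
  Position 1: 'b' from first, 'i' from second => "bi"
  Position 2: 'b' from first, 'i' from second => "bi"
  Position 3: 'c' from first, 'h' from second => "ch"
  Position 4: 'b' from first, 'f' from second => "bf"
Result: dgbibichbf

dgbibichbf


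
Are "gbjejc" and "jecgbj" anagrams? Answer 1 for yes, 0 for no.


Strings: "gbjejc", "jecgbj"
Sorted first:  bcegjj
Sorted second: bcegjj
Sorted forms match => anagrams

1


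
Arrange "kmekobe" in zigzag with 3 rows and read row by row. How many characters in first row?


Zigzag "kmekobe" into 3 rows:
Placing characters:
  'k' => row 0
  'm' => row 1
  'e' => row 2
  'k' => row 1
  'o' => row 0
  'b' => row 1
  'e' => row 2
Rows:
  Row 0: "ko"
  Row 1: "mkb"
  Row 2: "ee"
First row length: 2

2


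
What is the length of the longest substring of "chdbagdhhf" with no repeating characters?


Input: "chdbagdhhf"
Sliding window (track last position of each char):
  Position 0 ('c'): window [0,0] length 1 -- new best
  Position 1 ('h'): window [0,1] length 2 -- new best
  Position 2 ('d'): window [0,2] length 3 -- new best
  Position 3 ('b'): window [0,3] length 4 -- new best
  Position 4 ('a'): window [0,4] length 5 -- new best
  Position 5 ('g'): window [0,5] length 6 -- new best
  Position 6 ('d'): repeat (last at 2), move window start to 3
  Position 6 ('d'): window [3,6] length 4
  Position 7 ('h'): window [3,7] length 5
  Position 8 ('h'): repeat (last at 7), move window start to 8
  Position 8 ('h'): window [8,8] length 1
  Position 9 ('f'): window [8,9] length 2
Longest substring with no repeats: "chdbag" with length 6

6


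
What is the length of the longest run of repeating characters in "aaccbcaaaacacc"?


Input: "aaccbcaaaacacc"
Scanning for longest run:
  Position 1 ('a'): continues run of 'a', length=2
  Position 2 ('c'): new char, reset run to 1
  Position 3 ('c'): continues run of 'c', length=2
  Position 4 ('b'): new char, reset run to 1
  Position 5 ('c'): new char, reset run to 1
  Position 6 ('a'): new char, reset run to 1
  Position 7 ('a'): continues run of 'a', length=2
  Position 8 ('a'): continues run of 'a', length=3
  Position 9 ('a'): continues run of 'a', length=4
  Position 10 ('c'): new char, reset run to 1
  Position 11 ('a'): new char, reset run to 1
  Position 12 ('c'): new char, reset run to 1
  Position 13 ('c'): continues run of 'c', length=2
Longest run: 'a' with length 4

4


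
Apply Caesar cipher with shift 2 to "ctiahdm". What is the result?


Caesar cipher: shift "ctiahdm" by 2
  'c' (pos 2) + 2 = pos 4 = 'e'
  't' (pos 19) + 2 = pos 21 = 'v'
  'i' (pos 8) + 2 = pos 10 = 'k'
  'a' (pos 0) + 2 = pos 2 = 'c'
  'h' (pos 7) + 2 = pos 9 = 'j'
  'd' (pos 3) + 2 = pos 5 = 'f'
  'm' (pos 12) + 2 = pos 14 = 'o'
Result: evkcjfo

evkcjfo


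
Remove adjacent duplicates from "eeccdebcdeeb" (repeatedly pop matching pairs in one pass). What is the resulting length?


Input: eeccdebcdeeb
Stack-based adjacent duplicate removal:
  Read 'e': push. Stack: e
  Read 'e': matches stack top 'e' => pop. Stack: (empty)
  Read 'c': push. Stack: c
  Read 'c': matches stack top 'c' => pop. Stack: (empty)
  Read 'd': push. Stack: d
  Read 'e': push. Stack: de
  Read 'b': push. Stack: deb
  Read 'c': push. Stack: debc
  Read 'd': push. Stack: debcd
  Read 'e': push. Stack: debcde
  Read 'e': matches stack top 'e' => pop. Stack: debcd
  Read 'b': push. Stack: debcdb
Final stack: "debcdb" (length 6)

6


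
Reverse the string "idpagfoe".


Input: idpagfoe
Reading characters right to left:
  Position 7: 'e'
  Position 6: 'o'
  Position 5: 'f'
  Position 4: 'g'
  Position 3: 'a'
  Position 2: 'p'
  Position 1: 'd'
  Position 0: 'i'
Reversed: eofgapdi

eofgapdi


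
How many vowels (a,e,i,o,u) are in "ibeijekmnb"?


Input: ibeijekmnb
Checking each character:
  'i' at position 0: vowel (running total: 1)
  'b' at position 1: consonant
  'e' at position 2: vowel (running total: 2)
  'i' at position 3: vowel (running total: 3)
  'j' at position 4: consonant
  'e' at position 5: vowel (running total: 4)
  'k' at position 6: consonant
  'm' at position 7: consonant
  'n' at position 8: consonant
  'b' at position 9: consonant
Total vowels: 4

4


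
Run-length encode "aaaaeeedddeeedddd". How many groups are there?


Input: aaaaeeedddeeedddd
Scanning for consecutive runs:
  Group 1: 'a' x 4 (positions 0-3)
  Group 2: 'e' x 3 (positions 4-6)
  Group 3: 'd' x 3 (positions 7-9)
  Group 4: 'e' x 3 (positions 10-12)
  Group 5: 'd' x 4 (positions 13-16)
Total groups: 5

5


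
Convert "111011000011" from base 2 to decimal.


Input: "111011000011" in base 2
Positional expansion:
  Digit '1' (value 1) x 2^11 = 2048
  Digit '1' (value 1) x 2^10 = 1024
  Digit '1' (value 1) x 2^9 = 512
  Digit '0' (value 0) x 2^8 = 0
  Digit '1' (value 1) x 2^7 = 128
  Digit '1' (value 1) x 2^6 = 64
  Digit '0' (value 0) x 2^5 = 0
  Digit '0' (value 0) x 2^4 = 0
  Digit '0' (value 0) x 2^3 = 0
  Digit '0' (value 0) x 2^2 = 0
  Digit '1' (value 1) x 2^1 = 2
  Digit '1' (value 1) x 2^0 = 1
Sum = 3779

3779


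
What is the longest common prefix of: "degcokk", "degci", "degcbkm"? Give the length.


Words: degcokk, degci, degcbkm
  Position 0: all 'd' => match
  Position 1: all 'e' => match
  Position 2: all 'g' => match
  Position 3: all 'c' => match
  Position 4: ('o', 'i', 'b') => mismatch, stop
LCP = "degc" (length 4)

4


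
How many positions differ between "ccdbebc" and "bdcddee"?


Comparing "ccdbebc" and "bdcddee" position by position:
  Position 0: 'c' vs 'b' => DIFFER
  Position 1: 'c' vs 'd' => DIFFER
  Position 2: 'd' vs 'c' => DIFFER
  Position 3: 'b' vs 'd' => DIFFER
  Position 4: 'e' vs 'd' => DIFFER
  Position 5: 'b' vs 'e' => DIFFER
  Position 6: 'c' vs 'e' => DIFFER
Positions that differ: 7

7


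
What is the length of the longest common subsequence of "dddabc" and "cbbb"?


LCS of "dddabc" and "cbbb"
DP table:
           c    b    b    b
      0    0    0    0    0
  d   0    0    0    0    0
  d   0    0    0    0    0
  d   0    0    0    0    0
  a   0    0    0    0    0
  b   0    0    1    1    1
  c   0    1    1    1    1
LCS length = dp[6][4] = 1

1


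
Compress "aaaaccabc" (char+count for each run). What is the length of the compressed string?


Input: aaaaccabc
Runs:
  'a' x 4 => "a4"
  'c' x 2 => "c2"
  'a' x 1 => "a1"
  'b' x 1 => "b1"
  'c' x 1 => "c1"
Compressed: "a4c2a1b1c1"
Compressed length: 10

10


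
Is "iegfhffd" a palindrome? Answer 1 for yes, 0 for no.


Input: iegfhffd
Reversed: dffhfgei
  Compare pos 0 ('i') with pos 7 ('d'): MISMATCH
  Compare pos 1 ('e') with pos 6 ('f'): MISMATCH
  Compare pos 2 ('g') with pos 5 ('f'): MISMATCH
  Compare pos 3 ('f') with pos 4 ('h'): MISMATCH
Result: not a palindrome

0


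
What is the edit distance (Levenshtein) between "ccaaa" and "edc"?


Computing edit distance: "ccaaa" -> "edc"
DP table:
           e    d    c
      0    1    2    3
  c   1    1    2    2
  c   2    2    2    2
  a   3    3    3    3
  a   4    4    4    4
  a   5    5    5    5
Edit distance = dp[5][3] = 5

5


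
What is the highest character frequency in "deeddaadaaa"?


Input: deeddaadaaa
Character counts:
  'a': 5
  'd': 4
  'e': 2
Maximum frequency: 5

5


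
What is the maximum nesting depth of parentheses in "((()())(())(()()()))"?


Input: "((()())(())(()()()))"
Tracking depth:
  Position 0 '(': depth becomes 1
  Position 1 '(': depth becomes 2
  Position 2 '(': depth becomes 3
  Position 3 ')': depth becomes 2
  Position 4 '(': depth becomes 3
  Position 5 ')': depth becomes 2
  Position 6 ')': depth becomes 1
  Position 7 '(': depth becomes 2
  Position 8 '(': depth becomes 3
  Position 9 ')': depth becomes 2
  Position 10 ')': depth becomes 1
  Position 11 '(': depth becomes 2
  Position 12 '(': depth becomes 3
  Position 13 ')': depth becomes 2
  Position 14 '(': depth becomes 3
  Position 15 ')': depth becomes 2
  Position 16 '(': depth becomes 3
  Position 17 ')': depth becomes 2
  Position 18 ')': depth becomes 1
  Position 19 ')': depth becomes 0
Maximum depth reached: 3

3


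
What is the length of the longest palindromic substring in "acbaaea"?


Input: "acbaaea"
Checking substrings for palindromes:
  [4:7] "aea" (len 3) => palindrome
  [3:5] "aa" (len 2) => palindrome
Longest palindromic substring: "aea" with length 3

3


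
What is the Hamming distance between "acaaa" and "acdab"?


Comparing "acaaa" and "acdab" position by position:
  Position 0: 'a' vs 'a' => same
  Position 1: 'c' vs 'c' => same
  Position 2: 'a' vs 'd' => differ
  Position 3: 'a' vs 'a' => same
  Position 4: 'a' vs 'b' => differ
Total differences (Hamming distance): 2

2


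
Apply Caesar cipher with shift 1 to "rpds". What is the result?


Caesar cipher: shift "rpds" by 1
  'r' (pos 17) + 1 = pos 18 = 's'
  'p' (pos 15) + 1 = pos 16 = 'q'
  'd' (pos 3) + 1 = pos 4 = 'e'
  's' (pos 18) + 1 = pos 19 = 't'
Result: sqet

sqet


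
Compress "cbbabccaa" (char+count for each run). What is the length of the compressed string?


Input: cbbabccaa
Runs:
  'c' x 1 => "c1"
  'b' x 2 => "b2"
  'a' x 1 => "a1"
  'b' x 1 => "b1"
  'c' x 2 => "c2"
  'a' x 2 => "a2"
Compressed: "c1b2a1b1c2a2"
Compressed length: 12

12


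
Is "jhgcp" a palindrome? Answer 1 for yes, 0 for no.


Input: jhgcp
Reversed: pcghj
  Compare pos 0 ('j') with pos 4 ('p'): MISMATCH
  Compare pos 1 ('h') with pos 3 ('c'): MISMATCH
Result: not a palindrome

0


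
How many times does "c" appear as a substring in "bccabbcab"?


Searching for "c" in "bccabbcab"
Scanning each position:
  Position 0: "b" => no
  Position 1: "c" => MATCH
  Position 2: "c" => MATCH
  Position 3: "a" => no
  Position 4: "b" => no
  Position 5: "b" => no
  Position 6: "c" => MATCH
  Position 7: "a" => no
  Position 8: "b" => no
Total occurrences: 3

3


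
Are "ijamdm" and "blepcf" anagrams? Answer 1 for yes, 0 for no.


Strings: "ijamdm", "blepcf"
Sorted first:  adijmm
Sorted second: bceflp
Differ at position 0: 'a' vs 'b' => not anagrams

0


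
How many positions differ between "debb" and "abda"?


Comparing "debb" and "abda" position by position:
  Position 0: 'd' vs 'a' => DIFFER
  Position 1: 'e' vs 'b' => DIFFER
  Position 2: 'b' vs 'd' => DIFFER
  Position 3: 'b' vs 'a' => DIFFER
Positions that differ: 4

4


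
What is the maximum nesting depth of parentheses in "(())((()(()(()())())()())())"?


Input: "(())((()(()(()())())()())())"
Tracking depth:
  Position 0 '(': depth becomes 1
  Position 1 '(': depth becomes 2
  Position 2 ')': depth becomes 1
  Position 3 ')': depth becomes 0
  Position 4 '(': depth becomes 1
  Position 5 '(': depth becomes 2
  Position 6 '(': depth becomes 3
  Position 7 ')': depth becomes 2
  Position 8 '(': depth becomes 3
  Position 9 '(': depth becomes 4
  Position 10 ')': depth becomes 3
  Position 11 '(': depth becomes 4
  Position 12 '(': depth becomes 5
  Position 13 ')': depth becomes 4
  Position 14 '(': depth becomes 5
  Position 15 ')': depth becomes 4
  Position 16 ')': depth becomes 3
  Position 17 '(': depth becomes 4
  Position 18 ')': depth becomes 3
  Position 19 ')': depth becomes 2
  Position 20 '(': depth becomes 3
  Position 21 ')': depth becomes 2
  Position 22 '(': depth becomes 3
  Position 23 ')': depth becomes 2
  Position 24 ')': depth becomes 1
  Position 25 '(': depth becomes 2
  Position 26 ')': depth becomes 1
  Position 27 ')': depth becomes 0
Maximum depth reached: 5

5


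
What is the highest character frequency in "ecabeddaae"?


Input: ecabeddaae
Character counts:
  'a': 3
  'b': 1
  'c': 1
  'd': 2
  'e': 3
Maximum frequency: 3

3


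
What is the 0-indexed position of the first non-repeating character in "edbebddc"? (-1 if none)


Input: edbebddc
Character frequencies:
  'b': 2
  'c': 1
  'd': 3
  'e': 2
Scanning left to right for freq == 1:
  Position 0 ('e'): freq=2, skip
  Position 1 ('d'): freq=3, skip
  Position 2 ('b'): freq=2, skip
  Position 3 ('e'): freq=2, skip
  Position 4 ('b'): freq=2, skip
  Position 5 ('d'): freq=3, skip
  Position 6 ('d'): freq=3, skip
  Position 7 ('c'): unique! => answer = 7

7


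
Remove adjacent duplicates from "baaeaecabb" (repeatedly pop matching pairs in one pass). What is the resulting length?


Input: baaeaecabb
Stack-based adjacent duplicate removal:
  Read 'b': push. Stack: b
  Read 'a': push. Stack: ba
  Read 'a': matches stack top 'a' => pop. Stack: b
  Read 'e': push. Stack: be
  Read 'a': push. Stack: bea
  Read 'e': push. Stack: beae
  Read 'c': push. Stack: beaec
  Read 'a': push. Stack: beaeca
  Read 'b': push. Stack: beaecab
  Read 'b': matches stack top 'b' => pop. Stack: beaeca
Final stack: "beaeca" (length 6)

6


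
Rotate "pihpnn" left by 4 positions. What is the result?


Input: "pihpnn", rotate left by 4
First 4 characters: "pihp"
Remaining characters: "nn"
Concatenate remaining + first: "nn" + "pihp" = "nnpihp"

nnpihp


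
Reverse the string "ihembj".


Input: ihembj
Reading characters right to left:
  Position 5: 'j'
  Position 4: 'b'
  Position 3: 'm'
  Position 2: 'e'
  Position 1: 'h'
  Position 0: 'i'
Reversed: jbmehi

jbmehi


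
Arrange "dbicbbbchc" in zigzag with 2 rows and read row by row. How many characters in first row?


Zigzag "dbicbbbchc" into 2 rows:
Placing characters:
  'd' => row 0
  'b' => row 1
  'i' => row 0
  'c' => row 1
  'b' => row 0
  'b' => row 1
  'b' => row 0
  'c' => row 1
  'h' => row 0
  'c' => row 1
Rows:
  Row 0: "dibbh"
  Row 1: "bcbcc"
First row length: 5

5


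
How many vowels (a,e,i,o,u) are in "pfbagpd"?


Input: pfbagpd
Checking each character:
  'p' at position 0: consonant
  'f' at position 1: consonant
  'b' at position 2: consonant
  'a' at position 3: vowel (running total: 1)
  'g' at position 4: consonant
  'p' at position 5: consonant
  'd' at position 6: consonant
Total vowels: 1

1


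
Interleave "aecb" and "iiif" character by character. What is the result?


Interleaving "aecb" and "iiif":
  Position 0: 'a' from first, 'i' from second => "ai"
  Position 1: 'e' from first, 'i' from second => "ei"
  Position 2: 'c' from first, 'i' from second => "ci"
  Position 3: 'b' from first, 'f' from second => "bf"
Result: aieicibf

aieicibf


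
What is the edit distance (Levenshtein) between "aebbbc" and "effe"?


Computing edit distance: "aebbbc" -> "effe"
DP table:
           e    f    f    e
      0    1    2    3    4
  a   1    1    2    3    4
  e   2    1    2    3    3
  b   3    2    2    3    4
  b   4    3    3    3    4
  b   5    4    4    4    4
  c   6    5    5    5    5
Edit distance = dp[6][4] = 5

5


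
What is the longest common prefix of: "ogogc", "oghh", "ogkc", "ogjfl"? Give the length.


Words: ogogc, oghh, ogkc, ogjfl
  Position 0: all 'o' => match
  Position 1: all 'g' => match
  Position 2: ('o', 'h', 'k', 'j') => mismatch, stop
LCP = "og" (length 2)

2


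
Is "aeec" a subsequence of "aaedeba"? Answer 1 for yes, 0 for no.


Check if "aeec" is a subsequence of "aaedeba"
Greedy scan:
  Position 0 ('a'): matches sub[0] = 'a'
  Position 1 ('a'): no match needed
  Position 2 ('e'): matches sub[1] = 'e'
  Position 3 ('d'): no match needed
  Position 4 ('e'): matches sub[2] = 'e'
  Position 5 ('b'): no match needed
  Position 6 ('a'): no match needed
Only matched 3/4 characters => not a subsequence

0


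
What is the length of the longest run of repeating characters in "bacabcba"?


Input: "bacabcba"
Scanning for longest run:
  Position 1 ('a'): new char, reset run to 1
  Position 2 ('c'): new char, reset run to 1
  Position 3 ('a'): new char, reset run to 1
  Position 4 ('b'): new char, reset run to 1
  Position 5 ('c'): new char, reset run to 1
  Position 6 ('b'): new char, reset run to 1
  Position 7 ('a'): new char, reset run to 1
Longest run: 'b' with length 1

1


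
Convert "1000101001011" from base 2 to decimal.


Input: "1000101001011" in base 2
Positional expansion:
  Digit '1' (value 1) x 2^12 = 4096
  Digit '0' (value 0) x 2^11 = 0
  Digit '0' (value 0) x 2^10 = 0
  Digit '0' (value 0) x 2^9 = 0
  Digit '1' (value 1) x 2^8 = 256
  Digit '0' (value 0) x 2^7 = 0
  Digit '1' (value 1) x 2^6 = 64
  Digit '0' (value 0) x 2^5 = 0
  Digit '0' (value 0) x 2^4 = 0
  Digit '1' (value 1) x 2^3 = 8
  Digit '0' (value 0) x 2^2 = 0
  Digit '1' (value 1) x 2^1 = 2
  Digit '1' (value 1) x 2^0 = 1
Sum = 4427

4427


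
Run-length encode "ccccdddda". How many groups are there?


Input: ccccdddda
Scanning for consecutive runs:
  Group 1: 'c' x 4 (positions 0-3)
  Group 2: 'd' x 4 (positions 4-7)
  Group 3: 'a' x 1 (positions 8-8)
Total groups: 3

3


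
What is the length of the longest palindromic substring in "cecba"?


Input: "cecba"
Checking substrings for palindromes:
  [0:3] "cec" (len 3) => palindrome
Longest palindromic substring: "cec" with length 3

3


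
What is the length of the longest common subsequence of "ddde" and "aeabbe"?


LCS of "ddde" and "aeabbe"
DP table:
           a    e    a    b    b    e
      0    0    0    0    0    0    0
  d   0    0    0    0    0    0    0
  d   0    0    0    0    0    0    0
  d   0    0    0    0    0    0    0
  e   0    0    1    1    1    1    1
LCS length = dp[4][6] = 1

1


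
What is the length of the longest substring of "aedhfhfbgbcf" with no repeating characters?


Input: "aedhfhfbgbcf"
Sliding window (track last position of each char):
  Position 0 ('a'): window [0,0] length 1 -- new best
  Position 1 ('e'): window [0,1] length 2 -- new best
  Position 2 ('d'): window [0,2] length 3 -- new best
  Position 3 ('h'): window [0,3] length 4 -- new best
  Position 4 ('f'): window [0,4] length 5 -- new best
  Position 5 ('h'): repeat (last at 3), move window start to 4
  Position 5 ('h'): window [4,5] length 2
  Position 6 ('f'): repeat (last at 4), move window start to 5
  Position 6 ('f'): window [5,6] length 2
  Position 7 ('b'): window [5,7] length 3
  Position 8 ('g'): window [5,8] length 4
  Position 9 ('b'): repeat (last at 7), move window start to 8
  Position 9 ('b'): window [8,9] length 2
  Position 10 ('c'): window [8,10] length 3
  Position 11 ('f'): window [8,11] length 4
Longest substring with no repeats: "aedhf" with length 5

5


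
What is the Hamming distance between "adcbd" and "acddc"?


Comparing "adcbd" and "acddc" position by position:
  Position 0: 'a' vs 'a' => same
  Position 1: 'd' vs 'c' => differ
  Position 2: 'c' vs 'd' => differ
  Position 3: 'b' vs 'd' => differ
  Position 4: 'd' vs 'c' => differ
Total differences (Hamming distance): 4

4


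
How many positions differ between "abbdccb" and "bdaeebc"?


Comparing "abbdccb" and "bdaeebc" position by position:
  Position 0: 'a' vs 'b' => DIFFER
  Position 1: 'b' vs 'd' => DIFFER
  Position 2: 'b' vs 'a' => DIFFER
  Position 3: 'd' vs 'e' => DIFFER
  Position 4: 'c' vs 'e' => DIFFER
  Position 5: 'c' vs 'b' => DIFFER
  Position 6: 'b' vs 'c' => DIFFER
Positions that differ: 7

7


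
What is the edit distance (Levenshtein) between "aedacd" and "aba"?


Computing edit distance: "aedacd" -> "aba"
DP table:
           a    b    a
      0    1    2    3
  a   1    0    1    2
  e   2    1    1    2
  d   3    2    2    2
  a   4    3    3    2
  c   5    4    4    3
  d   6    5    5    4
Edit distance = dp[6][3] = 4

4


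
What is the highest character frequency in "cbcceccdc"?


Input: cbcceccdc
Character counts:
  'b': 1
  'c': 6
  'd': 1
  'e': 1
Maximum frequency: 6

6


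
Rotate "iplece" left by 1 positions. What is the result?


Input: "iplece", rotate left by 1
First 1 characters: "i"
Remaining characters: "plece"
Concatenate remaining + first: "plece" + "i" = "plecei"

plecei


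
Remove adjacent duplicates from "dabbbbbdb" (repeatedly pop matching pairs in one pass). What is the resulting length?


Input: dabbbbbdb
Stack-based adjacent duplicate removal:
  Read 'd': push. Stack: d
  Read 'a': push. Stack: da
  Read 'b': push. Stack: dab
  Read 'b': matches stack top 'b' => pop. Stack: da
  Read 'b': push. Stack: dab
  Read 'b': matches stack top 'b' => pop. Stack: da
  Read 'b': push. Stack: dab
  Read 'd': push. Stack: dabd
  Read 'b': push. Stack: dabdb
Final stack: "dabdb" (length 5)

5


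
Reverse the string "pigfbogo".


Input: pigfbogo
Reading characters right to left:
  Position 7: 'o'
  Position 6: 'g'
  Position 5: 'o'
  Position 4: 'b'
  Position 3: 'f'
  Position 2: 'g'
  Position 1: 'i'
  Position 0: 'p'
Reversed: ogobfgip

ogobfgip


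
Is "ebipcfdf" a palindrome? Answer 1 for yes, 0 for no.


Input: ebipcfdf
Reversed: fdfcpibe
  Compare pos 0 ('e') with pos 7 ('f'): MISMATCH
  Compare pos 1 ('b') with pos 6 ('d'): MISMATCH
  Compare pos 2 ('i') with pos 5 ('f'): MISMATCH
  Compare pos 3 ('p') with pos 4 ('c'): MISMATCH
Result: not a palindrome

0


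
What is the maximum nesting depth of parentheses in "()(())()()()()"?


Input: "()(())()()()()"
Tracking depth:
  Position 0 '(': depth becomes 1
  Position 1 ')': depth becomes 0
  Position 2 '(': depth becomes 1
  Position 3 '(': depth becomes 2
  Position 4 ')': depth becomes 1
  Position 5 ')': depth becomes 0
  Position 6 '(': depth becomes 1
  Position 7 ')': depth becomes 0
  Position 8 '(': depth becomes 1
  Position 9 ')': depth becomes 0
  Position 10 '(': depth becomes 1
  Position 11 ')': depth becomes 0
  Position 12 '(': depth becomes 1
  Position 13 ')': depth becomes 0
Maximum depth reached: 2

2


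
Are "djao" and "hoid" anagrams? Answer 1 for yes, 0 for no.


Strings: "djao", "hoid"
Sorted first:  adjo
Sorted second: dhio
Differ at position 0: 'a' vs 'd' => not anagrams

0


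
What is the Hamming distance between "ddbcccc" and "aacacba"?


Comparing "ddbcccc" and "aacacba" position by position:
  Position 0: 'd' vs 'a' => differ
  Position 1: 'd' vs 'a' => differ
  Position 2: 'b' vs 'c' => differ
  Position 3: 'c' vs 'a' => differ
  Position 4: 'c' vs 'c' => same
  Position 5: 'c' vs 'b' => differ
  Position 6: 'c' vs 'a' => differ
Total differences (Hamming distance): 6

6


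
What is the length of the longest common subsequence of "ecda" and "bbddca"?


LCS of "ecda" and "bbddca"
DP table:
           b    b    d    d    c    a
      0    0    0    0    0    0    0
  e   0    0    0    0    0    0    0
  c   0    0    0    0    0    1    1
  d   0    0    0    1    1    1    1
  a   0    0    0    1    1    1    2
LCS length = dp[4][6] = 2

2


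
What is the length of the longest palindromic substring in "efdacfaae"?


Input: "efdacfaae"
Checking substrings for palindromes:
  [6:8] "aa" (len 2) => palindrome
Longest palindromic substring: "aa" with length 2

2


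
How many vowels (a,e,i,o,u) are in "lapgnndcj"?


Input: lapgnndcj
Checking each character:
  'l' at position 0: consonant
  'a' at position 1: vowel (running total: 1)
  'p' at position 2: consonant
  'g' at position 3: consonant
  'n' at position 4: consonant
  'n' at position 5: consonant
  'd' at position 6: consonant
  'c' at position 7: consonant
  'j' at position 8: consonant
Total vowels: 1

1


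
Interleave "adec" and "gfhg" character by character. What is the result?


Interleaving "adec" and "gfhg":
  Position 0: 'a' from first, 'g' from second => "ag"
  Position 1: 'd' from first, 'f' from second => "df"
  Position 2: 'e' from first, 'h' from second => "eh"
  Position 3: 'c' from first, 'g' from second => "cg"
Result: agdfehcg

agdfehcg


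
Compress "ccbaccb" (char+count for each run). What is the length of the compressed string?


Input: ccbaccb
Runs:
  'c' x 2 => "c2"
  'b' x 1 => "b1"
  'a' x 1 => "a1"
  'c' x 2 => "c2"
  'b' x 1 => "b1"
Compressed: "c2b1a1c2b1"
Compressed length: 10

10


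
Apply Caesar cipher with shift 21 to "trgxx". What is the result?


Caesar cipher: shift "trgxx" by 21
  't' (pos 19) + 21 = pos 14 = 'o'
  'r' (pos 17) + 21 = pos 12 = 'm'
  'g' (pos 6) + 21 = pos 1 = 'b'
  'x' (pos 23) + 21 = pos 18 = 's'
  'x' (pos 23) + 21 = pos 18 = 's'
Result: ombss

ombss


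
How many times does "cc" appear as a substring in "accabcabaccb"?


Searching for "cc" in "accabcabaccb"
Scanning each position:
  Position 0: "ac" => no
  Position 1: "cc" => MATCH
  Position 2: "ca" => no
  Position 3: "ab" => no
  Position 4: "bc" => no
  Position 5: "ca" => no
  Position 6: "ab" => no
  Position 7: "ba" => no
  Position 8: "ac" => no
  Position 9: "cc" => MATCH
  Position 10: "cb" => no
Total occurrences: 2

2


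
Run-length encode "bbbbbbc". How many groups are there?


Input: bbbbbbc
Scanning for consecutive runs:
  Group 1: 'b' x 6 (positions 0-5)
  Group 2: 'c' x 1 (positions 6-6)
Total groups: 2

2


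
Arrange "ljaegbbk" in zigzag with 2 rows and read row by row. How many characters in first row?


Zigzag "ljaegbbk" into 2 rows:
Placing characters:
  'l' => row 0
  'j' => row 1
  'a' => row 0
  'e' => row 1
  'g' => row 0
  'b' => row 1
  'b' => row 0
  'k' => row 1
Rows:
  Row 0: "lagb"
  Row 1: "jebk"
First row length: 4

4


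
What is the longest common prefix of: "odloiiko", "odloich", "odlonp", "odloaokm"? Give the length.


Words: odloiiko, odloich, odlonp, odloaokm
  Position 0: all 'o' => match
  Position 1: all 'd' => match
  Position 2: all 'l' => match
  Position 3: all 'o' => match
  Position 4: ('i', 'i', 'n', 'a') => mismatch, stop
LCP = "odlo" (length 4)

4


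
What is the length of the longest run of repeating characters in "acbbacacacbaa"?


Input: "acbbacacacbaa"
Scanning for longest run:
  Position 1 ('c'): new char, reset run to 1
  Position 2 ('b'): new char, reset run to 1
  Position 3 ('b'): continues run of 'b', length=2
  Position 4 ('a'): new char, reset run to 1
  Position 5 ('c'): new char, reset run to 1
  Position 6 ('a'): new char, reset run to 1
  Position 7 ('c'): new char, reset run to 1
  Position 8 ('a'): new char, reset run to 1
  Position 9 ('c'): new char, reset run to 1
  Position 10 ('b'): new char, reset run to 1
  Position 11 ('a'): new char, reset run to 1
  Position 12 ('a'): continues run of 'a', length=2
Longest run: 'b' with length 2

2


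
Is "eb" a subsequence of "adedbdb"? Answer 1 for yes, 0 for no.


Check if "eb" is a subsequence of "adedbdb"
Greedy scan:
  Position 0 ('a'): no match needed
  Position 1 ('d'): no match needed
  Position 2 ('e'): matches sub[0] = 'e'
  Position 3 ('d'): no match needed
  Position 4 ('b'): matches sub[1] = 'b'
  Position 5 ('d'): no match needed
  Position 6 ('b'): no match needed
All 2 characters matched => is a subsequence

1


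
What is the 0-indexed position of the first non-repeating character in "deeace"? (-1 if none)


Input: deeace
Character frequencies:
  'a': 1
  'c': 1
  'd': 1
  'e': 3
Scanning left to right for freq == 1:
  Position 0 ('d'): unique! => answer = 0

0


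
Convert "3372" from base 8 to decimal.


Input: "3372" in base 8
Positional expansion:
  Digit '3' (value 3) x 8^3 = 1536
  Digit '3' (value 3) x 8^2 = 192
  Digit '7' (value 7) x 8^1 = 56
  Digit '2' (value 2) x 8^0 = 2
Sum = 1786

1786


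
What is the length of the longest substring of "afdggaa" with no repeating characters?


Input: "afdggaa"
Sliding window (track last position of each char):
  Position 0 ('a'): window [0,0] length 1 -- new best
  Position 1 ('f'): window [0,1] length 2 -- new best
  Position 2 ('d'): window [0,2] length 3 -- new best
  Position 3 ('g'): window [0,3] length 4 -- new best
  Position 4 ('g'): repeat (last at 3), move window start to 4
  Position 4 ('g'): window [4,4] length 1
  Position 5 ('a'): window [4,5] length 2
  Position 6 ('a'): repeat (last at 5), move window start to 6
  Position 6 ('a'): window [6,6] length 1
Longest substring with no repeats: "afdg" with length 4

4


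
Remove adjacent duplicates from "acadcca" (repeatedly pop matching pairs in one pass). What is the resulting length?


Input: acadcca
Stack-based adjacent duplicate removal:
  Read 'a': push. Stack: a
  Read 'c': push. Stack: ac
  Read 'a': push. Stack: aca
  Read 'd': push. Stack: acad
  Read 'c': push. Stack: acadc
  Read 'c': matches stack top 'c' => pop. Stack: acad
  Read 'a': push. Stack: acada
Final stack: "acada" (length 5)

5


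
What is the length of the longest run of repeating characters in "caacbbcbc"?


Input: "caacbbcbc"
Scanning for longest run:
  Position 1 ('a'): new char, reset run to 1
  Position 2 ('a'): continues run of 'a', length=2
  Position 3 ('c'): new char, reset run to 1
  Position 4 ('b'): new char, reset run to 1
  Position 5 ('b'): continues run of 'b', length=2
  Position 6 ('c'): new char, reset run to 1
  Position 7 ('b'): new char, reset run to 1
  Position 8 ('c'): new char, reset run to 1
Longest run: 'a' with length 2

2


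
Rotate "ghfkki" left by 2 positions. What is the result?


Input: "ghfkki", rotate left by 2
First 2 characters: "gh"
Remaining characters: "fkki"
Concatenate remaining + first: "fkki" + "gh" = "fkkigh"

fkkigh


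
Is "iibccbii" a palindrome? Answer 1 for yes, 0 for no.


Input: iibccbii
Reversed: iibccbii
  Compare pos 0 ('i') with pos 7 ('i'): match
  Compare pos 1 ('i') with pos 6 ('i'): match
  Compare pos 2 ('b') with pos 5 ('b'): match
  Compare pos 3 ('c') with pos 4 ('c'): match
Result: palindrome

1


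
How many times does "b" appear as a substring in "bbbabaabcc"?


Searching for "b" in "bbbabaabcc"
Scanning each position:
  Position 0: "b" => MATCH
  Position 1: "b" => MATCH
  Position 2: "b" => MATCH
  Position 3: "a" => no
  Position 4: "b" => MATCH
  Position 5: "a" => no
  Position 6: "a" => no
  Position 7: "b" => MATCH
  Position 8: "c" => no
  Position 9: "c" => no
Total occurrences: 5

5


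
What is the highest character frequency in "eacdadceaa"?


Input: eacdadceaa
Character counts:
  'a': 4
  'c': 2
  'd': 2
  'e': 2
Maximum frequency: 4

4


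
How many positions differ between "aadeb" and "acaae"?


Comparing "aadeb" and "acaae" position by position:
  Position 0: 'a' vs 'a' => same
  Position 1: 'a' vs 'c' => DIFFER
  Position 2: 'd' vs 'a' => DIFFER
  Position 3: 'e' vs 'a' => DIFFER
  Position 4: 'b' vs 'e' => DIFFER
Positions that differ: 4

4


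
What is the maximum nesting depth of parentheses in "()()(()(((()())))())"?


Input: "()()(()(((()())))())"
Tracking depth:
  Position 0 '(': depth becomes 1
  Position 1 ')': depth becomes 0
  Position 2 '(': depth becomes 1
  Position 3 ')': depth becomes 0
  Position 4 '(': depth becomes 1
  Position 5 '(': depth becomes 2
  Position 6 ')': depth becomes 1
  Position 7 '(': depth becomes 2
  Position 8 '(': depth becomes 3
  Position 9 '(': depth becomes 4
  Position 10 '(': depth becomes 5
  Position 11 ')': depth becomes 4
  Position 12 '(': depth becomes 5
  Position 13 ')': depth becomes 4
  Position 14 ')': depth becomes 3
  Position 15 ')': depth becomes 2
  Position 16 ')': depth becomes 1
  Position 17 '(': depth becomes 2
  Position 18 ')': depth becomes 1
  Position 19 ')': depth becomes 0
Maximum depth reached: 5

5


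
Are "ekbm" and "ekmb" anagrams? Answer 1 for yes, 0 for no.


Strings: "ekbm", "ekmb"
Sorted first:  bekm
Sorted second: bekm
Sorted forms match => anagrams

1


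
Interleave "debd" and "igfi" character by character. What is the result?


Interleaving "debd" and "igfi":
  Position 0: 'd' from first, 'i' from second => "di"
  Position 1: 'e' from first, 'g' from second => "eg"
  Position 2: 'b' from first, 'f' from second => "bf"
  Position 3: 'd' from first, 'i' from second => "di"
Result: diegbfdi

diegbfdi


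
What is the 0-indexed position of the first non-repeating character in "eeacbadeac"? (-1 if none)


Input: eeacbadeac
Character frequencies:
  'a': 3
  'b': 1
  'c': 2
  'd': 1
  'e': 3
Scanning left to right for freq == 1:
  Position 0 ('e'): freq=3, skip
  Position 1 ('e'): freq=3, skip
  Position 2 ('a'): freq=3, skip
  Position 3 ('c'): freq=2, skip
  Position 4 ('b'): unique! => answer = 4

4
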